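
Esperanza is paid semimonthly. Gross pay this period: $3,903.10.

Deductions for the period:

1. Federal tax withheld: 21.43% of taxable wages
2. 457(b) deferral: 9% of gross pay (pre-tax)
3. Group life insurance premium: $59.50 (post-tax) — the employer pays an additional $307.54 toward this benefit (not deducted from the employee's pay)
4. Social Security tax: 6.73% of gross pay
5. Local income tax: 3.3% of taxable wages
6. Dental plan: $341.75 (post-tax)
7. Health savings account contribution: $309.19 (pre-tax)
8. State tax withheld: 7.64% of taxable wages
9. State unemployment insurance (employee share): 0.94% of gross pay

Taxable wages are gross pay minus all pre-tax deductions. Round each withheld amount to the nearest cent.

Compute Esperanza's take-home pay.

$1,492.36

Health savings account contribution: $309.19
457(b) deferral: $3,903.10 × 0.09 = $351.28
Pre-tax total = $309.19 + $351.28 = $660.47
Taxable wages = $3,903.10 − $660.47 = $3,242.63
Local income tax: $3,242.63 × 0.033 = $107.01
Federal tax withheld: $3,242.63 × 0.2143 = $694.90
State tax withheld: $3,242.63 × 0.0764 = $247.74
State unemployment insurance (employee share): $3,903.10 × 0.0094 = $36.69
Social Security tax: $3,903.10 × 0.0673 = $262.68
Group life insurance premium: $59.50
Dental plan: $341.75
(Employer's $307.54 toward group life insurance premium is not withheld from the employee.)
Total deductions = $309.19 + $351.28 + $107.01 + $694.90 + $247.74 + $36.69 + $262.68 + $59.50 + $341.75 = $2,410.74
Net pay = $3,903.10 − $2,410.74 = $1,492.36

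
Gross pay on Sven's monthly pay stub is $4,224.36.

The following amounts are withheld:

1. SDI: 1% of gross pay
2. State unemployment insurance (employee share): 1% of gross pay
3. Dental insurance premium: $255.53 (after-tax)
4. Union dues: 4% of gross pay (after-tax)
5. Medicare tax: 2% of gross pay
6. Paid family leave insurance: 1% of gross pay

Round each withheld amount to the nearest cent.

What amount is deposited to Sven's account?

Paid family leave insurance: $4,224.36 × 0.01 = $42.24
SDI: $4,224.36 × 0.01 = $42.24
Medicare tax: $4,224.36 × 0.02 = $84.49
State unemployment insurance (employee share): $4,224.36 × 0.01 = $42.24
Dental insurance premium: $255.53
Union dues: $4,224.36 × 0.04 = $168.97
Total deductions = $42.24 + $42.24 + $84.49 + $42.24 + $255.53 + $168.97 = $635.71
Net pay = $4,224.36 − $635.71 = $3,588.65

$3,588.65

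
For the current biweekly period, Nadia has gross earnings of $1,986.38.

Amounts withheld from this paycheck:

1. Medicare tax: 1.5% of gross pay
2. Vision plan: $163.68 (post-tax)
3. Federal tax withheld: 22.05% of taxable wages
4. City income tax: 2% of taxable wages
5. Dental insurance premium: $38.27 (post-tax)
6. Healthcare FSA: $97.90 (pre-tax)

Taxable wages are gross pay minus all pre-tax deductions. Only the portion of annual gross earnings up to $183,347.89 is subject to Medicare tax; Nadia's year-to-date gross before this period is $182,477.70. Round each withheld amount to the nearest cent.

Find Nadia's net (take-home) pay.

$1,219.30

Healthcare FSA: $97.90
Taxable wages = $1,986.38 − $97.90 = $1,888.48
Federal tax withheld: $1,888.48 × 0.2205 = $416.41
City income tax: $1,888.48 × 0.02 = $37.77
Medicare tax: only $183,347.89 − $182,477.70 = $870.19 of this check is subject → $870.19 × 0.015 = $13.05
Vision plan: $163.68
Dental insurance premium: $38.27
Total deductions = $97.90 + $416.41 + $37.77 + $13.05 + $163.68 + $38.27 = $767.08
Net pay = $1,986.38 − $767.08 = $1,219.30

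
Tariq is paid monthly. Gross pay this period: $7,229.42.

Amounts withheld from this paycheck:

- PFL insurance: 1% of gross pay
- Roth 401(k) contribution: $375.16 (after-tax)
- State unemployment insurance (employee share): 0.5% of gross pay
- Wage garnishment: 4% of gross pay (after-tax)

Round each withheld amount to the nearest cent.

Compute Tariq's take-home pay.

PFL insurance: $7,229.42 × 0.01 = $72.29
State unemployment insurance (employee share): $7,229.42 × 0.005 = $36.15
Wage garnishment: $7,229.42 × 0.04 = $289.18
Roth 401(k) contribution: $375.16
Total deductions = $72.29 + $36.15 + $289.18 + $375.16 = $772.78
Net pay = $7,229.42 − $772.78 = $6,456.64

$6,456.64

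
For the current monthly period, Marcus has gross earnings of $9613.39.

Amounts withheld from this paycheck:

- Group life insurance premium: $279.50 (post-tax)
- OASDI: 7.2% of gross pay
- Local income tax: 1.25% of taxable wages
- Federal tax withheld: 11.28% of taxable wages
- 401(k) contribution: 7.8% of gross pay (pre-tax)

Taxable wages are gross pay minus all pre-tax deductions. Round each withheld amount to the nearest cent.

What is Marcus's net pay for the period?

401(k) contribution: $9613.39 × 0.078 = $749.84
Taxable wages = $9613.39 − $749.84 = $8863.55
Federal tax withheld: $8863.55 × 0.1128 = $999.81
Local income tax: $8863.55 × 0.0125 = $110.79
OASDI: $9613.39 × 0.072 = $692.16
Group life insurance premium: $279.50
Total deductions = $749.84 + $999.81 + $110.79 + $692.16 + $279.50 = $2832.10
Net pay = $9613.39 − $2832.10 = $6781.29

$6781.29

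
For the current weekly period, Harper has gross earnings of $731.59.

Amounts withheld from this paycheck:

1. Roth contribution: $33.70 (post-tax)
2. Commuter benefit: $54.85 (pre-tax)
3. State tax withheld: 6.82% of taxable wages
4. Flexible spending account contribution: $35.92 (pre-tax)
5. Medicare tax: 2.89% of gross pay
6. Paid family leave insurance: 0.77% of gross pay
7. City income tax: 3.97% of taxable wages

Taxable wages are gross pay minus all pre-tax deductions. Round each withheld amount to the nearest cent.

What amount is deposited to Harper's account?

$511.21

Commuter benefit: $54.85
Flexible spending account contribution: $35.92
Pre-tax total = $54.85 + $35.92 = $90.77
Taxable wages = $731.59 − $90.77 = $640.82
State tax withheld: $640.82 × 0.0682 = $43.70
City income tax: $640.82 × 0.0397 = $25.44
Paid family leave insurance: $731.59 × 0.0077 = $5.63
Medicare tax: $731.59 × 0.0289 = $21.14
Roth contribution: $33.70
Total deductions = $54.85 + $35.92 + $43.70 + $25.44 + $5.63 + $21.14 + $33.70 = $220.38
Net pay = $731.59 − $220.38 = $511.21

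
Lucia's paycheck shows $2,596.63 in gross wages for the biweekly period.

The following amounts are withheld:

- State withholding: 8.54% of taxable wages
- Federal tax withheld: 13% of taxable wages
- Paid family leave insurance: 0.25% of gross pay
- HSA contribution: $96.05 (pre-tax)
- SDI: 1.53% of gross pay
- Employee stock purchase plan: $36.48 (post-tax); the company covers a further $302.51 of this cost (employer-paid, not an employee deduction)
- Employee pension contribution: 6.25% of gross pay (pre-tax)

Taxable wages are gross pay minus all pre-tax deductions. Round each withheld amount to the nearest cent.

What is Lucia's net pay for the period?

Employee pension contribution: $2,596.63 × 0.0625 = $162.29
HSA contribution: $96.05
Pre-tax total = $162.29 + $96.05 = $258.34
Taxable wages = $2,596.63 − $258.34 = $2,338.29
State withholding: $2,338.29 × 0.0854 = $199.69
Federal tax withheld: $2,338.29 × 0.13 = $303.98
SDI: $2,596.63 × 0.0153 = $39.73
Paid family leave insurance: $2,596.63 × 0.0025 = $6.49
Employee stock purchase plan: $36.48
(Employer's $302.51 toward employee stock purchase plan is not withheld from the employee.)
Total deductions = $162.29 + $96.05 + $199.69 + $303.98 + $39.73 + $6.49 + $36.48 = $844.71
Net pay = $2,596.63 − $844.71 = $1,751.92

$1,751.92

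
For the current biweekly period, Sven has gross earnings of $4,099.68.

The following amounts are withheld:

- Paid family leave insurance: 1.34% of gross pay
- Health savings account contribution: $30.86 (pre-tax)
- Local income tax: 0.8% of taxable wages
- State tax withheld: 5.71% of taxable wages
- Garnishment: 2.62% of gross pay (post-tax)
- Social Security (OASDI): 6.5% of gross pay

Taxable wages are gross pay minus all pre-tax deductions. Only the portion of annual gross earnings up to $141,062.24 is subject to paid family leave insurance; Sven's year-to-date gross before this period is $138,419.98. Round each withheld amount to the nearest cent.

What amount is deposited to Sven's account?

Health savings account contribution: $30.86
Taxable wages = $4,099.68 − $30.86 = $4,068.82
State tax withheld: $4,068.82 × 0.0571 = $232.33
Local income tax: $4,068.82 × 0.008 = $32.55
Social Security (OASDI): $4,099.68 × 0.065 = $266.48
Paid family leave insurance: only $141,062.24 − $138,419.98 = $2,642.26 of this check is subject → $2,642.26 × 0.0134 = $35.41
Garnishment: $4,099.68 × 0.0262 = $107.41
Total deductions = $30.86 + $232.33 + $32.55 + $266.48 + $35.41 + $107.41 = $705.04
Net pay = $4,099.68 − $705.04 = $3,394.64

$3,394.64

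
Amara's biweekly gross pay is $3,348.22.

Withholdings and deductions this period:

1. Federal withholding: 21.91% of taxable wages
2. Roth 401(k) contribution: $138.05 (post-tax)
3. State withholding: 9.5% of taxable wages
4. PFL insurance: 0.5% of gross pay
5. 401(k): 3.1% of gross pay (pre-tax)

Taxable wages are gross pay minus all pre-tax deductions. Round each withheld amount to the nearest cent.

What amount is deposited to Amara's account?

$2,070.57

401(k): $3,348.22 × 0.031 = $103.79
Taxable wages = $3,348.22 − $103.79 = $3,244.43
State withholding: $3,244.43 × 0.095 = $308.22
Federal withholding: $3,244.43 × 0.2191 = $710.85
PFL insurance: $3,348.22 × 0.005 = $16.74
Roth 401(k) contribution: $138.05
Total deductions = $103.79 + $308.22 + $710.85 + $16.74 + $138.05 = $1,277.65
Net pay = $3,348.22 − $1,277.65 = $2,070.57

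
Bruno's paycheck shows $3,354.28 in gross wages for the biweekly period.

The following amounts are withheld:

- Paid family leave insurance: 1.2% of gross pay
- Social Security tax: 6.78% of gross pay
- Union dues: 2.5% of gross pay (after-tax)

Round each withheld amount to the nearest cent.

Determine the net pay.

Social Security tax: $3,354.28 × 0.0678 = $227.42
Paid family leave insurance: $3,354.28 × 0.012 = $40.25
Union dues: $3,354.28 × 0.025 = $83.86
Total deductions = $227.42 + $40.25 + $83.86 = $351.53
Net pay = $3,354.28 − $351.53 = $3,002.75

$3,002.75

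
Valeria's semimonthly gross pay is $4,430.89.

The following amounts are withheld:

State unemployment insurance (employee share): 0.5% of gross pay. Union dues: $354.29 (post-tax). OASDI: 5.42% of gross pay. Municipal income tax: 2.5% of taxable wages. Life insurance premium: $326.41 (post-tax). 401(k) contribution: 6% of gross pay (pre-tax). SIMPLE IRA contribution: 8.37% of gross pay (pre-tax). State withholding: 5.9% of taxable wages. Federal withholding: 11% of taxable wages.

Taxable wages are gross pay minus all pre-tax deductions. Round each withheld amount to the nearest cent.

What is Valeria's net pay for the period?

401(k) contribution: $4,430.89 × 0.06 = $265.85
SIMPLE IRA contribution: $4,430.89 × 0.0837 = $370.87
Pre-tax total = $265.85 + $370.87 = $636.72
Taxable wages = $4,430.89 − $636.72 = $3,794.17
Federal withholding: $3,794.17 × 0.11 = $417.36
Municipal income tax: $3,794.17 × 0.025 = $94.85
State withholding: $3,794.17 × 0.059 = $223.86
State unemployment insurance (employee share): $4,430.89 × 0.005 = $22.15
OASDI: $4,430.89 × 0.0542 = $240.15
Life insurance premium: $326.41
Union dues: $354.29
Total deductions = $265.85 + $370.87 + $417.36 + $94.85 + $223.86 + $22.15 + $240.15 + $326.41 + $354.29 = $2,315.79
Net pay = $4,430.89 − $2,315.79 = $2,115.10

$2,115.10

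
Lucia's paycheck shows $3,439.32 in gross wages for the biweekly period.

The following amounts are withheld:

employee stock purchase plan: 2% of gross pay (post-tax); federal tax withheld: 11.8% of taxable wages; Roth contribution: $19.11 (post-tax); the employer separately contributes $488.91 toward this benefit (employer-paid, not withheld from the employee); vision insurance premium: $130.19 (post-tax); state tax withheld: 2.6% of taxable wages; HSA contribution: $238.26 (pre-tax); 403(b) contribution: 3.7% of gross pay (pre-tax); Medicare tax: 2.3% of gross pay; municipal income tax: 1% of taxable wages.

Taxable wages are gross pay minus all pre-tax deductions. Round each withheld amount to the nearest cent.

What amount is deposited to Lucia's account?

$2,303.25

403(b) contribution: $3,439.32 × 0.037 = $127.25
HSA contribution: $238.26
Pre-tax total = $127.25 + $238.26 = $365.51
Taxable wages = $3,439.32 − $365.51 = $3,073.81
Municipal income tax: $3,073.81 × 0.01 = $30.74
State tax withheld: $3,073.81 × 0.026 = $79.92
Federal tax withheld: $3,073.81 × 0.118 = $362.71
Medicare tax: $3,439.32 × 0.023 = $79.10
Roth contribution: $19.11
Employee stock purchase plan: $3,439.32 × 0.02 = $68.79
Vision insurance premium: $130.19
(Employer's $488.91 toward Roth contribution is not withheld from the employee.)
Total deductions = $127.25 + $238.26 + $30.74 + $79.92 + $362.71 + $79.10 + $19.11 + $68.79 + $130.19 = $1,136.07
Net pay = $3,439.32 − $1,136.07 = $2,303.25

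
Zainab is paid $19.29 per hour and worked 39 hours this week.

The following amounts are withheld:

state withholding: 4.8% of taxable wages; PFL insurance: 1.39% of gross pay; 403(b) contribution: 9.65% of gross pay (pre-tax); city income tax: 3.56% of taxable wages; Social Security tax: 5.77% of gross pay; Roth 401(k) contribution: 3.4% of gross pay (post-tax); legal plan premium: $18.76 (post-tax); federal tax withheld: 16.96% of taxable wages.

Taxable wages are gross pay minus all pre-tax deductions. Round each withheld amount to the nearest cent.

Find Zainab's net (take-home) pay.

Gross pay: 39 × $19.29 = $752.31
403(b) contribution: $752.31 × 0.0965 = $72.60
Taxable wages = $752.31 − $72.60 = $679.71
Federal tax withheld: $679.71 × 0.1696 = $115.28
State withholding: $679.71 × 0.048 = $32.63
City income tax: $679.71 × 0.0356 = $24.20
Social Security tax: $752.31 × 0.0577 = $43.41
PFL insurance: $752.31 × 0.0139 = $10.46
Roth 401(k) contribution: $752.31 × 0.034 = $25.58
Legal plan premium: $18.76
Total deductions = $72.60 + $115.28 + $32.63 + $24.20 + $43.41 + $10.46 + $25.58 + $18.76 = $342.92
Net pay = $752.31 − $342.92 = $409.39

$409.39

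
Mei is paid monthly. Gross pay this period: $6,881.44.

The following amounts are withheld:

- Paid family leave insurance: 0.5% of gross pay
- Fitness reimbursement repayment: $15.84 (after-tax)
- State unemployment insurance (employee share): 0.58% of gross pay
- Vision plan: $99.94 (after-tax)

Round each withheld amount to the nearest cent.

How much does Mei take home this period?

$6,691.34

Paid family leave insurance: $6,881.44 × 0.005 = $34.41
State unemployment insurance (employee share): $6,881.44 × 0.0058 = $39.91
Fitness reimbursement repayment: $15.84
Vision plan: $99.94
Total deductions = $34.41 + $39.91 + $15.84 + $99.94 = $190.10
Net pay = $6,881.44 − $190.10 = $6,691.34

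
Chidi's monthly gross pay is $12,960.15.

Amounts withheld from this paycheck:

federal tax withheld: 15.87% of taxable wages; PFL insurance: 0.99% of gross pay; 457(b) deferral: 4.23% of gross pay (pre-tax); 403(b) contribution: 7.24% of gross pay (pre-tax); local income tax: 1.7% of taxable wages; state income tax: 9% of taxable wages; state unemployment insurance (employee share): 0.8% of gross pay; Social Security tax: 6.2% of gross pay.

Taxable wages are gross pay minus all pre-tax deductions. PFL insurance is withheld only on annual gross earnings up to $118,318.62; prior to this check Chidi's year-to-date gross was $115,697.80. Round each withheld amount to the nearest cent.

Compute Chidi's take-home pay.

$7,491.92

403(b) contribution: $12,960.15 × 0.0724 = $938.31
457(b) deferral: $12,960.15 × 0.0423 = $548.21
Pre-tax total = $938.31 + $548.21 = $1,486.52
Taxable wages = $12,960.15 − $1,486.52 = $11,473.63
Federal tax withheld: $11,473.63 × 0.1587 = $1,820.87
State income tax: $11,473.63 × 0.09 = $1,032.63
Local income tax: $11,473.63 × 0.017 = $195.05
PFL insurance: only $118,318.62 − $115,697.80 = $2,620.82 of this check is subject → $2,620.82 × 0.0099 = $25.95
State unemployment insurance (employee share): $12,960.15 × 0.008 = $103.68
Social Security tax: $12,960.15 × 0.062 = $803.53
Total deductions = $938.31 + $548.21 + $1,820.87 + $1,032.63 + $195.05 + $25.95 + $103.68 + $803.53 = $5,468.23
Net pay = $12,960.15 − $5,468.23 = $7,491.92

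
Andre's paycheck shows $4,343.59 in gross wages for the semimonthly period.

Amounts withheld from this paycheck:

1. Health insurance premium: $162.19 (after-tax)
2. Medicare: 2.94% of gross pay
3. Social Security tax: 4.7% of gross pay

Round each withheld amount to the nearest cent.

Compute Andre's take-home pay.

Social Security tax: $4,343.59 × 0.047 = $204.15
Medicare: $4,343.59 × 0.0294 = $127.70
Health insurance premium: $162.19
Total deductions = $204.15 + $127.70 + $162.19 = $494.04
Net pay = $4,343.59 − $494.04 = $3,849.55

$3,849.55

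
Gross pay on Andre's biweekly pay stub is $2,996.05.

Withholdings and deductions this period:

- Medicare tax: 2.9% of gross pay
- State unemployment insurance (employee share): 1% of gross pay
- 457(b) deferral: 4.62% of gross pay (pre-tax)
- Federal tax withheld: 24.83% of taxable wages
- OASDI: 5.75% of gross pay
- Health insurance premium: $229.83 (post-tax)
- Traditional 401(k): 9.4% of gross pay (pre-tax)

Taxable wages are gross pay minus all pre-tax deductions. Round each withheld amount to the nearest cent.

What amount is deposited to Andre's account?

Traditional 401(k): $2,996.05 × 0.094 = $281.63
457(b) deferral: $2,996.05 × 0.0462 = $138.42
Pre-tax total = $281.63 + $138.42 = $420.05
Taxable wages = $2,996.05 − $420.05 = $2,576.00
Federal tax withheld: $2,576.00 × 0.2483 = $639.62
OASDI: $2,996.05 × 0.0575 = $172.27
Medicare tax: $2,996.05 × 0.029 = $86.89
State unemployment insurance (employee share): $2,996.05 × 0.01 = $29.96
Health insurance premium: $229.83
Total deductions = $281.63 + $138.42 + $639.62 + $172.27 + $86.89 + $29.96 + $229.83 = $1,578.62
Net pay = $2,996.05 − $1,578.62 = $1,417.43

$1,417.43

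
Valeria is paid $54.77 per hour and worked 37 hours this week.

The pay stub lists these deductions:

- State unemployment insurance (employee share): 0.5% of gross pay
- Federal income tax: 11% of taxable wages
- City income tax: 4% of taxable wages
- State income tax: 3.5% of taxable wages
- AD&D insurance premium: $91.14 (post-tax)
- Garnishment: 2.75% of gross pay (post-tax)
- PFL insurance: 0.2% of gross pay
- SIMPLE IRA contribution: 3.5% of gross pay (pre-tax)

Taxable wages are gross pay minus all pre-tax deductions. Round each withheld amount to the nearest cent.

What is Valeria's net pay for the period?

Gross pay: 37 × $54.77 = $2026.49
SIMPLE IRA contribution: $2026.49 × 0.035 = $70.93
Taxable wages = $2026.49 − $70.93 = $1955.56
State income tax: $1955.56 × 0.035 = $68.44
City income tax: $1955.56 × 0.04 = $78.22
Federal income tax: $1955.56 × 0.11 = $215.11
State unemployment insurance (employee share): $2026.49 × 0.005 = $10.13
PFL insurance: $2026.49 × 0.002 = $4.05
Garnishment: $2026.49 × 0.0275 = $55.73
AD&D insurance premium: $91.14
Total deductions = $70.93 + $68.44 + $78.22 + $215.11 + $10.13 + $4.05 + $55.73 + $91.14 = $593.75
Net pay = $2026.49 − $593.75 = $1432.74

$1432.74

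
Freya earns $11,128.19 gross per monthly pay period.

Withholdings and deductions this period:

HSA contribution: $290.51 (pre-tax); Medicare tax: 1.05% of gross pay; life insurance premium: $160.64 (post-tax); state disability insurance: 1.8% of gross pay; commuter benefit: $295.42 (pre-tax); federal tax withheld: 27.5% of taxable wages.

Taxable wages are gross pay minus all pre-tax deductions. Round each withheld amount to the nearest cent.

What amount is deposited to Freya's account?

$7,165.34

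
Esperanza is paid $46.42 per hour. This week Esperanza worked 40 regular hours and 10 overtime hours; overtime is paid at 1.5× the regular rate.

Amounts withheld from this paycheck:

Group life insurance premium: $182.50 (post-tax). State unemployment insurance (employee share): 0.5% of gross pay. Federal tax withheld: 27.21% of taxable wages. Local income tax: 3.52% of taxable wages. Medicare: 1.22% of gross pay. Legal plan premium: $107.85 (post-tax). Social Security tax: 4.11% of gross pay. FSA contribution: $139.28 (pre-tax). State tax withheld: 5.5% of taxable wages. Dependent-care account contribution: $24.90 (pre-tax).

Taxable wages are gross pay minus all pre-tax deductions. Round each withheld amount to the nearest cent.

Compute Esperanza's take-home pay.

$1,084.21

Regular pay: 40 × $46.42 = $1,856.80
Overtime pay: 10 × $46.42 × 1.5 = $696.30
Gross pay = $1,856.80 + $696.30 = $2,553.10
FSA contribution: $139.28
Dependent-care account contribution: $24.90
Pre-tax total = $139.28 + $24.90 = $164.18
Taxable wages = $2,553.10 − $164.18 = $2,388.92
State tax withheld: $2,388.92 × 0.055 = $131.39
Local income tax: $2,388.92 × 0.0352 = $84.09
Federal tax withheld: $2,388.92 × 0.2721 = $650.03
Social Security tax: $2,553.10 × 0.0411 = $104.93
State unemployment insurance (employee share): $2,553.10 × 0.005 = $12.77
Medicare: $2,553.10 × 0.0122 = $31.15
Group life insurance premium: $182.50
Legal plan premium: $107.85
Total deductions = $139.28 + $24.90 + $131.39 + $84.09 + $650.03 + $104.93 + $12.77 + $31.15 + $182.50 + $107.85 = $1,468.89
Net pay = $2,553.10 − $1,468.89 = $1,084.21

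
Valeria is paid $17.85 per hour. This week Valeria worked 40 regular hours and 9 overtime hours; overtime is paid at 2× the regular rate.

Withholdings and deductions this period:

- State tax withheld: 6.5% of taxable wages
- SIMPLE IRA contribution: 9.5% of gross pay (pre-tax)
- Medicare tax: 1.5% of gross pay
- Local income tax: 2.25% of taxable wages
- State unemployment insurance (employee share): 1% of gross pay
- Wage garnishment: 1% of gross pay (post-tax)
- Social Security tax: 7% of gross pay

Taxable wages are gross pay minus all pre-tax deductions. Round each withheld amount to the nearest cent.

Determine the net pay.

$746.27

Regular pay: 40 × $17.85 = $714.00
Overtime pay: 9 × $17.85 × 2 = $321.30
Gross pay = $714.00 + $321.30 = $1,035.30
SIMPLE IRA contribution: $1,035.30 × 0.095 = $98.35
Taxable wages = $1,035.30 − $98.35 = $936.95
Local income tax: $936.95 × 0.0225 = $21.08
State tax withheld: $936.95 × 0.065 = $60.90
Social Security tax: $1,035.30 × 0.07 = $72.47
State unemployment insurance (employee share): $1,035.30 × 0.01 = $10.35
Medicare tax: $1,035.30 × 0.015 = $15.53
Wage garnishment: $1,035.30 × 0.01 = $10.35
Total deductions = $98.35 + $21.08 + $60.90 + $72.47 + $10.35 + $15.53 + $10.35 = $289.03
Net pay = $1,035.30 − $289.03 = $746.27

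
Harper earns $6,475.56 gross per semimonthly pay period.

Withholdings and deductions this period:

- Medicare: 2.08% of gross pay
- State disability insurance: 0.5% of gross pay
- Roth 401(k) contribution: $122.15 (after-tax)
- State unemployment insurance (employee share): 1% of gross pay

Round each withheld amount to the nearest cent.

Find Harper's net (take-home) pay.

Medicare: $6,475.56 × 0.0208 = $134.69
State disability insurance: $6,475.56 × 0.005 = $32.38
State unemployment insurance (employee share): $6,475.56 × 0.01 = $64.76
Roth 401(k) contribution: $122.15
Total deductions = $134.69 + $32.38 + $64.76 + $122.15 = $353.98
Net pay = $6,475.56 − $353.98 = $6,121.58

$6,121.58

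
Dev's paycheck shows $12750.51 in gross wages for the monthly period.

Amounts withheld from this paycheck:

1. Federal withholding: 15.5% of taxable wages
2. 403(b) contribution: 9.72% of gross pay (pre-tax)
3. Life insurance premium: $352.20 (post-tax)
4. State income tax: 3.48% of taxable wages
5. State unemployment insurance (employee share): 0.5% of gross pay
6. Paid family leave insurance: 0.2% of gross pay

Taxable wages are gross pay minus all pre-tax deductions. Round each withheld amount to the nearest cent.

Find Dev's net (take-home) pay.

$8884.89

403(b) contribution: $12750.51 × 0.0972 = $1239.35
Taxable wages = $12750.51 − $1239.35 = $11511.16
State income tax: $11511.16 × 0.0348 = $400.59
Federal withholding: $11511.16 × 0.155 = $1784.23
Paid family leave insurance: $12750.51 × 0.002 = $25.50
State unemployment insurance (employee share): $12750.51 × 0.005 = $63.75
Life insurance premium: $352.20
Total deductions = $1239.35 + $400.59 + $1784.23 + $25.50 + $63.75 + $352.20 = $3865.62
Net pay = $12750.51 − $3865.62 = $8884.89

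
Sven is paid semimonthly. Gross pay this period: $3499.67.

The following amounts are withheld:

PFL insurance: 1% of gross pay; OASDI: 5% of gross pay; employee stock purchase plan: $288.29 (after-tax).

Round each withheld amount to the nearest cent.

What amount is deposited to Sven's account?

OASDI: $3499.67 × 0.05 = $174.98
PFL insurance: $3499.67 × 0.01 = $35.00
Employee stock purchase plan: $288.29
Total deductions = $174.98 + $35.00 + $288.29 = $498.27
Net pay = $3499.67 − $498.27 = $3001.40

$3001.40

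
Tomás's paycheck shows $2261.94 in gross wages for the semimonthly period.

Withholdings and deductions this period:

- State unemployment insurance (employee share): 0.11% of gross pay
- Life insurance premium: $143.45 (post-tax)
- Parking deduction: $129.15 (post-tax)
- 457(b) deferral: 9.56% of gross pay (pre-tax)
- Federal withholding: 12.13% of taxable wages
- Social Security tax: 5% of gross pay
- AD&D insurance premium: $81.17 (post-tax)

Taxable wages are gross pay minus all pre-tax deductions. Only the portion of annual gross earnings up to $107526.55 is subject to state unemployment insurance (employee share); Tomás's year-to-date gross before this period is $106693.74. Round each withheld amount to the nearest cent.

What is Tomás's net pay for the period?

457(b) deferral: $2261.94 × 0.0956 = $216.24
Taxable wages = $2261.94 − $216.24 = $2045.70
Federal withholding: $2045.70 × 0.1213 = $248.14
Social Security tax: $2261.94 × 0.05 = $113.10
State unemployment insurance (employee share): only $107526.55 − $106693.74 = $832.81 of this check is subject → $832.81 × 0.0011 = $0.92
Life insurance premium: $143.45
AD&D insurance premium: $81.17
Parking deduction: $129.15
Total deductions = $216.24 + $248.14 + $113.10 + $0.92 + $143.45 + $81.17 + $129.15 = $932.17
Net pay = $2261.94 − $932.17 = $1329.77

$1329.77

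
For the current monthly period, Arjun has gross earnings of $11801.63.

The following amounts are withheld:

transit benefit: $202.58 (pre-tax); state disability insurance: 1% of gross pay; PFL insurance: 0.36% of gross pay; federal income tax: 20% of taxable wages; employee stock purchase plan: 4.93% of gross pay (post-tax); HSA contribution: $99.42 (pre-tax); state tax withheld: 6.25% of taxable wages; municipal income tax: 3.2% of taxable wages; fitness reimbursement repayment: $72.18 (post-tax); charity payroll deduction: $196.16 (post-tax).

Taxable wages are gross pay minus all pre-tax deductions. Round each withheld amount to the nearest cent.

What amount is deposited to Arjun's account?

Transit benefit: $202.58
HSA contribution: $99.42
Pre-tax total = $202.58 + $99.42 = $302.00
Taxable wages = $11801.63 − $302.00 = $11499.63
Federal income tax: $11499.63 × 0.2 = $2299.93
Municipal income tax: $11499.63 × 0.032 = $367.99
State tax withheld: $11499.63 × 0.0625 = $718.73
State disability insurance: $11801.63 × 0.01 = $118.02
PFL insurance: $11801.63 × 0.0036 = $42.49
Fitness reimbursement repayment: $72.18
Charity payroll deduction: $196.16
Employee stock purchase plan: $11801.63 × 0.0493 = $581.82
Total deductions = $202.58 + $99.42 + $2299.93 + $367.99 + $718.73 + $118.02 + $42.49 + $72.18 + $196.16 + $581.82 = $4699.32
Net pay = $11801.63 − $4699.32 = $7102.31

$7102.31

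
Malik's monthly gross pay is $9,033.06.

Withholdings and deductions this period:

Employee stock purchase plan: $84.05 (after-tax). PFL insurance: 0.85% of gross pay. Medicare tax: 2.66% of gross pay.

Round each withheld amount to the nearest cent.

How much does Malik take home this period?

PFL insurance: $9,033.06 × 0.0085 = $76.78
Medicare tax: $9,033.06 × 0.0266 = $240.28
Employee stock purchase plan: $84.05
Total deductions = $76.78 + $240.28 + $84.05 = $401.11
Net pay = $9,033.06 − $401.11 = $8,631.95

$8,631.95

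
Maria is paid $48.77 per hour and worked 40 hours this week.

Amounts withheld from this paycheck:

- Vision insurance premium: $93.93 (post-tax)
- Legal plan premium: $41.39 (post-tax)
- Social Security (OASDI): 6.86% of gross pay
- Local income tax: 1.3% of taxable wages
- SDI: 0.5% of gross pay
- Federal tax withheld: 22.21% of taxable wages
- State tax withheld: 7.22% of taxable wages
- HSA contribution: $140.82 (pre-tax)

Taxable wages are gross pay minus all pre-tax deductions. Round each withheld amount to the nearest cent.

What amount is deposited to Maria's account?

Gross pay: 40 × $48.77 = $1,950.80
HSA contribution: $140.82
Taxable wages = $1,950.80 − $140.82 = $1,809.98
Local income tax: $1,809.98 × 0.013 = $23.53
Federal tax withheld: $1,809.98 × 0.2221 = $402.00
State tax withheld: $1,809.98 × 0.0722 = $130.68
Social Security (OASDI): $1,950.80 × 0.0686 = $133.82
SDI: $1,950.80 × 0.005 = $9.75
Vision insurance premium: $93.93
Legal plan premium: $41.39
Total deductions = $140.82 + $23.53 + $402.00 + $130.68 + $133.82 + $9.75 + $93.93 + $41.39 = $975.92
Net pay = $1,950.80 − $975.92 = $974.88

$974.88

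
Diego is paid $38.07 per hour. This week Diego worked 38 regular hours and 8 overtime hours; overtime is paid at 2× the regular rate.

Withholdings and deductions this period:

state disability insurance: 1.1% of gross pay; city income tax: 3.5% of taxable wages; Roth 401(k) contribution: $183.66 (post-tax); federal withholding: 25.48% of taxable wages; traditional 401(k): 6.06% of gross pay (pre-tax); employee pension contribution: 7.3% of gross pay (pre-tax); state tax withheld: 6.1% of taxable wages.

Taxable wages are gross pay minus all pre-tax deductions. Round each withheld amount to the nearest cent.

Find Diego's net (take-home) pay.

$950.04

Regular pay: 38 × $38.07 = $1,446.66
Overtime pay: 8 × $38.07 × 2 = $609.12
Gross pay = $1,446.66 + $609.12 = $2,055.78
Traditional 401(k): $2,055.78 × 0.0606 = $124.58
Employee pension contribution: $2,055.78 × 0.073 = $150.07
Pre-tax total = $124.58 + $150.07 = $274.65
Taxable wages = $2,055.78 − $274.65 = $1,781.13
Federal withholding: $1,781.13 × 0.2548 = $453.83
State tax withheld: $1,781.13 × 0.061 = $108.65
City income tax: $1,781.13 × 0.035 = $62.34
State disability insurance: $2,055.78 × 0.011 = $22.61
Roth 401(k) contribution: $183.66
Total deductions = $124.58 + $150.07 + $453.83 + $108.65 + $62.34 + $22.61 + $183.66 = $1,105.74
Net pay = $2,055.78 − $1,105.74 = $950.04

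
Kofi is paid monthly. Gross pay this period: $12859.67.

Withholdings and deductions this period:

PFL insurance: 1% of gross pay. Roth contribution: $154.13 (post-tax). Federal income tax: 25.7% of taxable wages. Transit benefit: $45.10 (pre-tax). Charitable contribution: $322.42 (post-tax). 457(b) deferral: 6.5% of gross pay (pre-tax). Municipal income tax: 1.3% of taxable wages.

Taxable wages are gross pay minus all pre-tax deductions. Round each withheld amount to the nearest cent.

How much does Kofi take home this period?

$8139.30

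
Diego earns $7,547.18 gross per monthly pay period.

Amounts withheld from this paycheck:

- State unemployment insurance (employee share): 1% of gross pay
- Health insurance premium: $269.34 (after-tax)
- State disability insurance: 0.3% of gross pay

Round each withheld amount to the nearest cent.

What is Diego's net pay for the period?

State disability insurance: $7,547.18 × 0.003 = $22.64
State unemployment insurance (employee share): $7,547.18 × 0.01 = $75.47
Health insurance premium: $269.34
Total deductions = $22.64 + $75.47 + $269.34 = $367.45
Net pay = $7,547.18 − $367.45 = $7,179.73

$7,179.73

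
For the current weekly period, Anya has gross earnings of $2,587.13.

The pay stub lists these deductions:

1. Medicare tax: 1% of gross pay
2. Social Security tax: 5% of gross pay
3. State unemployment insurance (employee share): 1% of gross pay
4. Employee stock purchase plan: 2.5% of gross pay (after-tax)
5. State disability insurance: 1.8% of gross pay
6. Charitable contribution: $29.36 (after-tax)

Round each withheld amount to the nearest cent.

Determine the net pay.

$2,265.42

State unemployment insurance (employee share): $2,587.13 × 0.01 = $25.87
Social Security tax: $2,587.13 × 0.05 = $129.36
State disability insurance: $2,587.13 × 0.018 = $46.57
Medicare tax: $2,587.13 × 0.01 = $25.87
Charitable contribution: $29.36
Employee stock purchase plan: $2,587.13 × 0.025 = $64.68
Total deductions = $25.87 + $129.36 + $46.57 + $25.87 + $29.36 + $64.68 = $321.71
Net pay = $2,587.13 − $321.71 = $2,265.42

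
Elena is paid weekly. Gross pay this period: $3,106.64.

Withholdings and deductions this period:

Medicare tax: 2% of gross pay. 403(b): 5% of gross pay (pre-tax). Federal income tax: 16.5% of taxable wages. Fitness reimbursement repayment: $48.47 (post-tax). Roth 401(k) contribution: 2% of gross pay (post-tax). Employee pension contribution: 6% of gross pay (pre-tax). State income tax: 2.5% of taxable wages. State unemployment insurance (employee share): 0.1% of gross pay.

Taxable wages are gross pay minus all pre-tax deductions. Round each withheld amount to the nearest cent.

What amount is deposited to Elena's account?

$2,063.74

403(b): $3,106.64 × 0.05 = $155.33
Employee pension contribution: $3,106.64 × 0.06 = $186.40
Pre-tax total = $155.33 + $186.40 = $341.73
Taxable wages = $3,106.64 − $341.73 = $2,764.91
Federal income tax: $2,764.91 × 0.165 = $456.21
State income tax: $2,764.91 × 0.025 = $69.12
Medicare tax: $3,106.64 × 0.02 = $62.13
State unemployment insurance (employee share): $3,106.64 × 0.001 = $3.11
Roth 401(k) contribution: $3,106.64 × 0.02 = $62.13
Fitness reimbursement repayment: $48.47
Total deductions = $155.33 + $186.40 + $456.21 + $69.12 + $62.13 + $3.11 + $62.13 + $48.47 = $1,042.90
Net pay = $3,106.64 − $1,042.90 = $2,063.74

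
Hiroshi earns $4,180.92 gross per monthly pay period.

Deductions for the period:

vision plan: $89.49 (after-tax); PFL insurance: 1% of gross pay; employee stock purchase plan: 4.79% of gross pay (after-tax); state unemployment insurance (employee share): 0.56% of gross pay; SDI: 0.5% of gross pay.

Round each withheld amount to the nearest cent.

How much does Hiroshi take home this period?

$3,805.04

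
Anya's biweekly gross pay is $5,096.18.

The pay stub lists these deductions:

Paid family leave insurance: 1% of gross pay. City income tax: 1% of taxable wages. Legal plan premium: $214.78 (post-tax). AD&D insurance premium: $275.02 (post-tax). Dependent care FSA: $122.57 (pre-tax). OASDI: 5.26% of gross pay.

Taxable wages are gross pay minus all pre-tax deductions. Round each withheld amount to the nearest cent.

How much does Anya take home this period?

Dependent care FSA: $122.57
Taxable wages = $5,096.18 − $122.57 = $4,973.61
City income tax: $4,973.61 × 0.01 = $49.74
OASDI: $5,096.18 × 0.0526 = $268.06
Paid family leave insurance: $5,096.18 × 0.01 = $50.96
AD&D insurance premium: $275.02
Legal plan premium: $214.78
Total deductions = $122.57 + $49.74 + $268.06 + $50.96 + $275.02 + $214.78 = $981.13
Net pay = $5,096.18 − $981.13 = $4,115.05

$4,115.05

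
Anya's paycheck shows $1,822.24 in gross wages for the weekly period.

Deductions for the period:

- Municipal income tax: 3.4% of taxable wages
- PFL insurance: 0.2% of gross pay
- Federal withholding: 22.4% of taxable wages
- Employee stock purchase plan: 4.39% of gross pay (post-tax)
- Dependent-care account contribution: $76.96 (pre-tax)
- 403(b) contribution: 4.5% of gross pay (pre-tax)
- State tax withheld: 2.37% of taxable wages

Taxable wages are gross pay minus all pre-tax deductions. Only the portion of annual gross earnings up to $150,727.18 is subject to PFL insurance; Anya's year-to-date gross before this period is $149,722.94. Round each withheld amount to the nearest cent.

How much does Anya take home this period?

403(b) contribution: $1,822.24 × 0.045 = $82.00
Dependent-care account contribution: $76.96
Pre-tax total = $82.00 + $76.96 = $158.96
Taxable wages = $1,822.24 − $158.96 = $1,663.28
State tax withheld: $1,663.28 × 0.0237 = $39.42
Federal withholding: $1,663.28 × 0.224 = $372.57
Municipal income tax: $1,663.28 × 0.034 = $56.55
PFL insurance: only $150,727.18 − $149,722.94 = $1,004.24 of this check is subject → $1,004.24 × 0.002 = $2.01
Employee stock purchase plan: $1,822.24 × 0.0439 = $80.00
Total deductions = $82.00 + $76.96 + $39.42 + $372.57 + $56.55 + $2.01 + $80.00 = $709.51
Net pay = $1,822.24 − $709.51 = $1,112.73

$1,112.73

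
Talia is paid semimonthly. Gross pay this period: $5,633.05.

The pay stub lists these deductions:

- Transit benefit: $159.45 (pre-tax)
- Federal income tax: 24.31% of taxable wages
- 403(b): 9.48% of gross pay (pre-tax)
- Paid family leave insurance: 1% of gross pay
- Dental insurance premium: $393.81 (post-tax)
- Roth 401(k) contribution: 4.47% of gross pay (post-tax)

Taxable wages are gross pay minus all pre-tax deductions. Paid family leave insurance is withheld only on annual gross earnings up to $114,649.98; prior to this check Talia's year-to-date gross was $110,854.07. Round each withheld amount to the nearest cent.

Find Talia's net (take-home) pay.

403(b): $5,633.05 × 0.0948 = $534.01
Transit benefit: $159.45
Pre-tax total = $534.01 + $159.45 = $693.46
Taxable wages = $5,633.05 − $693.46 = $4,939.59
Federal income tax: $4,939.59 × 0.2431 = $1,200.81
Paid family leave insurance: only $114,649.98 − $110,854.07 = $3,795.91 of this check is subject → $3,795.91 × 0.01 = $37.96
Dental insurance premium: $393.81
Roth 401(k) contribution: $5,633.05 × 0.0447 = $251.80
Total deductions = $534.01 + $159.45 + $1,200.81 + $37.96 + $393.81 + $251.80 = $2,577.84
Net pay = $5,633.05 − $2,577.84 = $3,055.21

$3,055.21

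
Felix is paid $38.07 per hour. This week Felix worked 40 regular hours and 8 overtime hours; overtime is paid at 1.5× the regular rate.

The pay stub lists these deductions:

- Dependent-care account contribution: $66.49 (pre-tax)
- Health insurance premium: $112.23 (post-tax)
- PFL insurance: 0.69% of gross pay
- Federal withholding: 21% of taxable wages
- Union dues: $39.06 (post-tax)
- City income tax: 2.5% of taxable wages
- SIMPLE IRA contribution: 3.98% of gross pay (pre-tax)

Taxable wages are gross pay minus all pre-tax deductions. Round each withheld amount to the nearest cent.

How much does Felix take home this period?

$1,238.33

Regular pay: 40 × $38.07 = $1,522.80
Overtime pay: 8 × $38.07 × 1.5 = $456.84
Gross pay = $1,522.80 + $456.84 = $1,979.64
SIMPLE IRA contribution: $1,979.64 × 0.0398 = $78.79
Dependent-care account contribution: $66.49
Pre-tax total = $78.79 + $66.49 = $145.28
Taxable wages = $1,979.64 − $145.28 = $1,834.36
Federal withholding: $1,834.36 × 0.21 = $385.22
City income tax: $1,834.36 × 0.025 = $45.86
PFL insurance: $1,979.64 × 0.0069 = $13.66
Health insurance premium: $112.23
Union dues: $39.06
Total deductions = $78.79 + $66.49 + $385.22 + $45.86 + $13.66 + $112.23 + $39.06 = $741.31
Net pay = $1,979.64 − $741.31 = $1,238.33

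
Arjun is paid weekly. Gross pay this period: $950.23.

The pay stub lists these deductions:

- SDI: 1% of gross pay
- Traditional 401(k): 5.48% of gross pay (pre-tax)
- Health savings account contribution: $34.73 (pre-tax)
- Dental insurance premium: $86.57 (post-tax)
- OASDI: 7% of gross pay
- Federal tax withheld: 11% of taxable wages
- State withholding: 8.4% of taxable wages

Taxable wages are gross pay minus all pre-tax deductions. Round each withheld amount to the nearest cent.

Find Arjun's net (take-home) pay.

$533.33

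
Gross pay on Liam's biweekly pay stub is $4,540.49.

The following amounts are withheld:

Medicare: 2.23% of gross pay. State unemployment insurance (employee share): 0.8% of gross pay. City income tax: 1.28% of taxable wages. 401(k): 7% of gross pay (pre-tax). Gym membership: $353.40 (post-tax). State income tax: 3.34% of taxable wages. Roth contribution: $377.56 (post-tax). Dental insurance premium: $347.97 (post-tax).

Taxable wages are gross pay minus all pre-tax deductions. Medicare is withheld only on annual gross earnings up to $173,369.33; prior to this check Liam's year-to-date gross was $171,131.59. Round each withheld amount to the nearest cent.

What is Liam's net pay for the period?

401(k): $4,540.49 × 0.07 = $317.83
Taxable wages = $4,540.49 − $317.83 = $4,222.66
State income tax: $4,222.66 × 0.0334 = $141.04
City income tax: $4,222.66 × 0.0128 = $54.05
State unemployment insurance (employee share): $4,540.49 × 0.008 = $36.32
Medicare: only $173,369.33 − $171,131.59 = $2,237.74 of this check is subject → $2,237.74 × 0.0223 = $49.90
Roth contribution: $377.56
Dental insurance premium: $347.97
Gym membership: $353.40
Total deductions = $317.83 + $141.04 + $54.05 + $36.32 + $49.90 + $377.56 + $347.97 + $353.40 = $1,678.07
Net pay = $4,540.49 − $1,678.07 = $2,862.42

$2,862.42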